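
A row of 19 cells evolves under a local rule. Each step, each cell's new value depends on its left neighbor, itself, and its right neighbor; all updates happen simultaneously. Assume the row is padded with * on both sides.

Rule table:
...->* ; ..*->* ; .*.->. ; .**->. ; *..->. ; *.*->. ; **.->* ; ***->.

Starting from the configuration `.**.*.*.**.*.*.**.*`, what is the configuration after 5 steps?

..*......*......*..
.*..*****..*****..*
...*....*.*....*.*.
.**..***....***....
..*.*..*.***..*.***

..*.*..*.***..*.***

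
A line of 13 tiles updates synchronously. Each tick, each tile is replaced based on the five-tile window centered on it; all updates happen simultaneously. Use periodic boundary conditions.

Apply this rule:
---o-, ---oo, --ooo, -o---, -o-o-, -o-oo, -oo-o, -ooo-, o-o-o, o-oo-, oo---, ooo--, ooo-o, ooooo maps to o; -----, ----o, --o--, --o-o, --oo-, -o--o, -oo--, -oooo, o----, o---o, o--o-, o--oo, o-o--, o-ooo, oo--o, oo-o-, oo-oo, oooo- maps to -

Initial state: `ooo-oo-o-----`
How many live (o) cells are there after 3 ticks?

tick 1: ooo-oo--o---o
tick 2: --o-o----o-oo
tick 3: ---o-o--o-oo-
count of o: 5

5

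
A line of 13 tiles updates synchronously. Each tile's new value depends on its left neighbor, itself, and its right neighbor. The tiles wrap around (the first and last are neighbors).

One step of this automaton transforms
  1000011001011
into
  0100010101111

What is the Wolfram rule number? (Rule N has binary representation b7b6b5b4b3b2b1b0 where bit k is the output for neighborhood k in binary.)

188

position 12: 111 → 1  (bit 7 = 1)
position 0: 110 → 0  (bit 6 = 0)
position 10: 101 → 1  (bit 5 = 1)
position 1: 100 → 1  (bit 4 = 1)
position 5: 011 → 1  (bit 3 = 1)
position 9: 010 → 1  (bit 2 = 1)
position 4: 001 → 0  (bit 1 = 0)
position 2: 000 → 0  (bit 0 = 0)
bits b7..b0 = 10111100 = 188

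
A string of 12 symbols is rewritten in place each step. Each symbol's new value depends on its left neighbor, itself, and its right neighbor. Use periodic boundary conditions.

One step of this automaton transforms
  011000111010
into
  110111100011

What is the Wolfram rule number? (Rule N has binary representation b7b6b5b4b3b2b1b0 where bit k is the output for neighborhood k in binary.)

position 7: 111 → 0  (bit 7 = 0)
position 2: 110 → 0  (bit 6 = 0)
position 9: 101 → 0  (bit 5 = 0)
position 3: 100 → 1  (bit 4 = 1)
position 1: 011 → 1  (bit 3 = 1)
position 10: 010 → 1  (bit 2 = 1)
position 0: 001 → 1  (bit 1 = 1)
position 4: 000 → 1  (bit 0 = 1)
bits b7..b0 = 00011111 = 31

31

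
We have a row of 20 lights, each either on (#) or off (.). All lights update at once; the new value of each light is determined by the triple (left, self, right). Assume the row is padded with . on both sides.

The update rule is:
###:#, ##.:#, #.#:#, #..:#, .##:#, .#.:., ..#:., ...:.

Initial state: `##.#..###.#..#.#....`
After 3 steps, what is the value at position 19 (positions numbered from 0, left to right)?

###.#.####.#..#.#...
####.######.#..#.#..
############.#..#.#.
position 19 holds .

.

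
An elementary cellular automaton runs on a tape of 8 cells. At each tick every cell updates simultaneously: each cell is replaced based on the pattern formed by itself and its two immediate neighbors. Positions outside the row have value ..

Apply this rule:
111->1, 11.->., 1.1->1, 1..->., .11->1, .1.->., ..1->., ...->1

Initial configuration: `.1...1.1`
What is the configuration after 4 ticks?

...1..1.
11......
1..11111
...1111.

...1111.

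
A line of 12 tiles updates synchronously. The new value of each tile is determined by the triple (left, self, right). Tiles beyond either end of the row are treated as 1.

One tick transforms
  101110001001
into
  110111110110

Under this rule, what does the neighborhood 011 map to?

At position 2 the neighborhood is 011; the next row has 0 there.

0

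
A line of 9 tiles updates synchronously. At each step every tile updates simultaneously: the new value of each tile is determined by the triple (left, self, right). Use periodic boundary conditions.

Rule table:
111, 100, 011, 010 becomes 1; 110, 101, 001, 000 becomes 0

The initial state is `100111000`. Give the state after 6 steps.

step 1: 110110100
step 2: 100100110
step 3: 110110100  (repeats step 1; period 2)
step 6: 100100110

100100110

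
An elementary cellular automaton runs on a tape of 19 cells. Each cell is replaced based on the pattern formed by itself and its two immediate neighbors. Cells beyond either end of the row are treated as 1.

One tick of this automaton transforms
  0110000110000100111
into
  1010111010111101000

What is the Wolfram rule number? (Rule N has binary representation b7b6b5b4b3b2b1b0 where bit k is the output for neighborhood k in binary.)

position 17: 111 → 0  (bit 7 = 0)
position 2: 110 → 1  (bit 6 = 1)
position 0: 101 → 1  (bit 5 = 1)
position 3: 100 → 0  (bit 4 = 0)
position 1: 011 → 0  (bit 3 = 0)
position 13: 010 → 1  (bit 2 = 1)
position 6: 001 → 1  (bit 1 = 1)
position 4: 000 → 1  (bit 0 = 1)
bits b7..b0 = 01100111 = 103

103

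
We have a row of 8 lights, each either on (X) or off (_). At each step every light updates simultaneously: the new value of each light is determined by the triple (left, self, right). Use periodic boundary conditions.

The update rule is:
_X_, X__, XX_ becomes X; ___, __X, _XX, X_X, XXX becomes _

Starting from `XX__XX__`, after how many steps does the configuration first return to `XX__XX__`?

_XX__XX_
__XX__XX
X__XX__X
XX__XX__

4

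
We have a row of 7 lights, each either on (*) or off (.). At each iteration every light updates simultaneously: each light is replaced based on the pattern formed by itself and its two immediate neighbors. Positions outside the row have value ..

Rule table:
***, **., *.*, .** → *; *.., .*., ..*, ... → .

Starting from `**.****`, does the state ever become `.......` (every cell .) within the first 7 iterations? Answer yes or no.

*******
*******  (fixed point — unchanged through iteration 7)
iteration 7 is *******, still not uniform .

no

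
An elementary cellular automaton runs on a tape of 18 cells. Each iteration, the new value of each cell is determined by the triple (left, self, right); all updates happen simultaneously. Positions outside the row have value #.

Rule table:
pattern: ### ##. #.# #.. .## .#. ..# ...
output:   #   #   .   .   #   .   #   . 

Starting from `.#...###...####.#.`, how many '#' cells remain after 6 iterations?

iteration 1: ....####..#####...
iteration 2: ...#####.######..#
iteration 3: ..######.######.##
iteration 4: .#######.######.##
iteration 5: .#######.######.##  (fixed point — unchanged through iteration 6)
count of #: 15

15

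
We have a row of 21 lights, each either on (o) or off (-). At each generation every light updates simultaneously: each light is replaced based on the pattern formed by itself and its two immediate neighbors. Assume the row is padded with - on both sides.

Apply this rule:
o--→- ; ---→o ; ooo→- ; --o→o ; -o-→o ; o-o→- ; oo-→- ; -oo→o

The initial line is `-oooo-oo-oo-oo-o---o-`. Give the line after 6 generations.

generation 1: oo----o--o--o--o-ooo-
generation 2: o--oooo-oo-oo-oo-o---
generation 3: o-oo----o--o--o--o-oo
generation 4: o-o--oooo-oo-oo-oo-o-
generation 5: o-o-oo----o--o--o--o-
generation 6: o-o-o--oooo-oo-oo-oo-

o-o-o--oooo-oo-oo-oo-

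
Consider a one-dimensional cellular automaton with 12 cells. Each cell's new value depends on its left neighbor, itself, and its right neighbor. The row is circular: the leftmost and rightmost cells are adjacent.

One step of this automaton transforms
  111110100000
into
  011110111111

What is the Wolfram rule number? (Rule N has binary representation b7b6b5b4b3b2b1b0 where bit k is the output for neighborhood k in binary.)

215

position 1: 111 → 1  (bit 7 = 1)
position 4: 110 → 1  (bit 6 = 1)
position 5: 101 → 0  (bit 5 = 0)
position 7: 100 → 1  (bit 4 = 1)
position 0: 011 → 0  (bit 3 = 0)
position 6: 010 → 1  (bit 2 = 1)
position 11: 001 → 1  (bit 1 = 1)
position 8: 000 → 1  (bit 0 = 1)
bits b7..b0 = 11010111 = 215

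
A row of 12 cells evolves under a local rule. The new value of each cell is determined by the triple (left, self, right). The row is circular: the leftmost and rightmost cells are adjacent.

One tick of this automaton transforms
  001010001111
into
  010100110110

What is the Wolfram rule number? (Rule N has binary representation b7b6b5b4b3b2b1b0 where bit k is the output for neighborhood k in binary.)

163

position 9: 111 → 1  (bit 7 = 1)
position 11: 110 → 0  (bit 6 = 0)
position 3: 101 → 1  (bit 5 = 1)
position 0: 100 → 0  (bit 4 = 0)
position 8: 011 → 0  (bit 3 = 0)
position 2: 010 → 0  (bit 2 = 0)
position 1: 001 → 1  (bit 1 = 1)
position 6: 000 → 1  (bit 0 = 1)
bits b7..b0 = 10100011 = 163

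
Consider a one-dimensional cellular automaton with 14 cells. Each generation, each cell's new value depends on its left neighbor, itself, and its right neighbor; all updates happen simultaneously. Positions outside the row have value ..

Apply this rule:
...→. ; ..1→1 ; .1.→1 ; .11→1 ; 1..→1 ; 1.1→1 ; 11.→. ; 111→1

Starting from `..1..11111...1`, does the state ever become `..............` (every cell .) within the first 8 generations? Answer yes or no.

no

.11111111.1.11
11111111.1111.
1111111.1111.1
111111.1111.11
11111.1111.11.
1111.1111.11.1
111.1111.11.11
11.1111.11.11.
generation 8 is 11.1111.11.11., still not uniform .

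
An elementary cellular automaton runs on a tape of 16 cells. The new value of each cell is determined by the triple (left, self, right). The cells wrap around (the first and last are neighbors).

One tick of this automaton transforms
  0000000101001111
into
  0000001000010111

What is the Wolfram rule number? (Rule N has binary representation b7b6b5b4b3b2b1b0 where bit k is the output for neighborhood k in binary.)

position 13: 111 → 1  (bit 7 = 1)
position 15: 110 → 1  (bit 6 = 1)
position 8: 101 → 0  (bit 5 = 0)
position 0: 100 → 0  (bit 4 = 0)
position 12: 011 → 0  (bit 3 = 0)
position 7: 010 → 0  (bit 2 = 0)
position 6: 001 → 1  (bit 1 = 1)
position 1: 000 → 0  (bit 0 = 0)
bits b7..b0 = 11000010 = 194

194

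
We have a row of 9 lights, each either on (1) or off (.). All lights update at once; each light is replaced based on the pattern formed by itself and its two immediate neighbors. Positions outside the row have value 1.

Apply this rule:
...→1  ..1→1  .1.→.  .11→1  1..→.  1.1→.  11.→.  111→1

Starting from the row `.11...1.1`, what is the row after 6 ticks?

...111111

.1..11..1
...11..11
.111..111
.11..1111
.1..11111
...111111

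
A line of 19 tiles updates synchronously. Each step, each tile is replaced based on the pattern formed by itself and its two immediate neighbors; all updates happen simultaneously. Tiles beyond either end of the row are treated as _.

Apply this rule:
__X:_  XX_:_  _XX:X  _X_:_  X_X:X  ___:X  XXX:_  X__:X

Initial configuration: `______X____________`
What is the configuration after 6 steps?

X__X__X_XX_________

XXXXX__XXXXXXXXXXXX
X____X_X___________
_XXX__X_XXXXXXXXXXX
_X__X__XX__________
__X__X_X_XXXXXXXXXX
X__X__X_XX_________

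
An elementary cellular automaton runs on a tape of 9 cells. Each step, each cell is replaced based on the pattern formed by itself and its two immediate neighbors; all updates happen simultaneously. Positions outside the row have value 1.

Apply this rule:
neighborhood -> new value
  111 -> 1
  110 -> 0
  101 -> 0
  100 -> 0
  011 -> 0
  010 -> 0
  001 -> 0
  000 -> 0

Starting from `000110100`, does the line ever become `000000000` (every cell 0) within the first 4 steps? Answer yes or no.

000000000
all cells are 0 at step 1

yes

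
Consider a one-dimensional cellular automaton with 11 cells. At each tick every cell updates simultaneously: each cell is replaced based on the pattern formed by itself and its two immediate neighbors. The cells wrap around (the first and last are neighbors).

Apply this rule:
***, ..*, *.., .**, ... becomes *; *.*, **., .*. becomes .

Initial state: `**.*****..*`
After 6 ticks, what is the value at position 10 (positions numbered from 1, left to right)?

*

*..****.***
.*****..***
.****.****.
****..***.*
***.****..*
**..***.***
position 10 holds *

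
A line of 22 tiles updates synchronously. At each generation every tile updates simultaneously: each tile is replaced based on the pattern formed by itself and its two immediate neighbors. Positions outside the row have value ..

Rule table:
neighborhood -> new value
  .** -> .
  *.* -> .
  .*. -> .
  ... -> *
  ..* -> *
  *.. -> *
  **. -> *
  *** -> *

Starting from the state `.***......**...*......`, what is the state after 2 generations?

...*******..***..*****

*.********.****.******
...*******..***..*****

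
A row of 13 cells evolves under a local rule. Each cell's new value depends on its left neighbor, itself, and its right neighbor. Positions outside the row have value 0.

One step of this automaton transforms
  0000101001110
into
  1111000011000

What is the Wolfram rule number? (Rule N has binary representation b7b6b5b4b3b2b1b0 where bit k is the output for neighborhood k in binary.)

11

position 10: 111 → 0  (bit 7 = 0)
position 11: 110 → 0  (bit 6 = 0)
position 5: 101 → 0  (bit 5 = 0)
position 7: 100 → 0  (bit 4 = 0)
position 9: 011 → 1  (bit 3 = 1)
position 4: 010 → 0  (bit 2 = 0)
position 3: 001 → 1  (bit 1 = 1)
position 0: 000 → 1  (bit 0 = 1)
bits b7..b0 = 00001011 = 11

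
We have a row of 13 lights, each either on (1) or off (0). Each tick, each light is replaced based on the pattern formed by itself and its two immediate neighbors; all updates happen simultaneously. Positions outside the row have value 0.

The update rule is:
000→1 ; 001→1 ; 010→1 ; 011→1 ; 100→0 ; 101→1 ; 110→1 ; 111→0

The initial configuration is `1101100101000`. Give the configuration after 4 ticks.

1110111111011

tick 1: 1111101111011
tick 2: 1000111001111
tick 3: 1011101011001
tick 4: 1110111111011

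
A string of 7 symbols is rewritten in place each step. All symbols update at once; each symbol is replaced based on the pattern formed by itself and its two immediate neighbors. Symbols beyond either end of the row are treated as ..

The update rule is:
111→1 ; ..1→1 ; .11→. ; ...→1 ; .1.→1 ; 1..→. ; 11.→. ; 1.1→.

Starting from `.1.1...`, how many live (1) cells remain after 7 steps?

2

11.1.11
...1...
1111.11
.11....
1...111
1.11.1.
1....1.
count of 1: 2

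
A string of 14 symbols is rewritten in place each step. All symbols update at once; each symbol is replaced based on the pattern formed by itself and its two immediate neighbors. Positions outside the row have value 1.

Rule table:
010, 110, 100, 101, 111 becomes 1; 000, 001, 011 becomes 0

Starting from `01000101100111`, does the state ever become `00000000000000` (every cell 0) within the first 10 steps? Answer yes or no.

11100110110011
11110011011001
11111001101100
11111100110110
11111110011011
11111111001101
11111111100110
11111111110011
11111111111001
11111111111100
step 10 is 11111111111100, still not uniform 0

no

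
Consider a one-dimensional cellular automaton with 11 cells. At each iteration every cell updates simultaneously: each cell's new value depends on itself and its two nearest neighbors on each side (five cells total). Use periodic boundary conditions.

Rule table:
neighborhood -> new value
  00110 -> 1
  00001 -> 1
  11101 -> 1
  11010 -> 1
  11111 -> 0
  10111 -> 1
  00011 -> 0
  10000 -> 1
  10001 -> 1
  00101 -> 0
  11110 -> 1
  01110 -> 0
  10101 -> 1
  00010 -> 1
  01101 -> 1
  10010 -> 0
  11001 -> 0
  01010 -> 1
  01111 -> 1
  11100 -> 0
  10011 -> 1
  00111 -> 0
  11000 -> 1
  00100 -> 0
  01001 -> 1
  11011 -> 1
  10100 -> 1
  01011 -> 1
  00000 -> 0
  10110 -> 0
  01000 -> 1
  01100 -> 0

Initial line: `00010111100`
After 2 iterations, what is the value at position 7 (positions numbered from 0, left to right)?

1

iteration 1: 01101111011
iteration 2: 10111111101
position 7 holds 1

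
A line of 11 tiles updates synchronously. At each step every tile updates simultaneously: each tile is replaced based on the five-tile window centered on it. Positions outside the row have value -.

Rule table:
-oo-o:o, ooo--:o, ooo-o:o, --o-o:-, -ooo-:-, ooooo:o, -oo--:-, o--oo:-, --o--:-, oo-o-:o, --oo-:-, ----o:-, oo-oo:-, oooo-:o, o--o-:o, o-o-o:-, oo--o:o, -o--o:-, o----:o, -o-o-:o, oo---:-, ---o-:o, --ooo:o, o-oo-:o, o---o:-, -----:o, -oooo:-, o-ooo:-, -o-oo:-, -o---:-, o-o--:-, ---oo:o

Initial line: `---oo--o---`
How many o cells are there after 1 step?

6

o-o--oo--oo
count of o: 6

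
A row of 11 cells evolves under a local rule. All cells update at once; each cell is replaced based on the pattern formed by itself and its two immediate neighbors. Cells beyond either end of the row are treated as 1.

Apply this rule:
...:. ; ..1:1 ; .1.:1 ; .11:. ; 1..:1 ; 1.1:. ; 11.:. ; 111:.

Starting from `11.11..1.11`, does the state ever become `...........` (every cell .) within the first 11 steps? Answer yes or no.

no

step 1: .....111...
step 2: 1...1...1.1
step 3: .1.111.11..
step 4: .1.......11
step 5: .11.....1..
step 6: ...1...1111
step 7: 1.111.1....
step 8: ......11..1
step 9: 1....1..11.
step 10: .1..1111...
step 11: .111....1.1
step 11 is .111....1.1, still not uniform .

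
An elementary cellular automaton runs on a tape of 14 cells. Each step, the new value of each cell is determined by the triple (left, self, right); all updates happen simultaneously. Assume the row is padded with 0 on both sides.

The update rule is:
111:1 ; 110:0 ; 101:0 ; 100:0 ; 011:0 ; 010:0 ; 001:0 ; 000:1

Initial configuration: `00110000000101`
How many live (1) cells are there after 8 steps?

10000111110000
00110011100111
10000001000010
00111100011000
10011001000011
00000000011000
11111111000011
01111110011000
count of 1: 8

8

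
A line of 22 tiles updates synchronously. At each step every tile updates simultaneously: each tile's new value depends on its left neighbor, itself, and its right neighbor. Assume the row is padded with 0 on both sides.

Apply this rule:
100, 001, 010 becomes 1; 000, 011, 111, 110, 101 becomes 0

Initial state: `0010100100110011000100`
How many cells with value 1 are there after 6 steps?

step 1: 0110111111001100101110
step 2: 1000000000110011100001
step 3: 1100000001001100010011
step 4: 0010000011110010111100
step 5: 0111000100001110000010
step 6: 1000101110010001000111
count of 1: 10

10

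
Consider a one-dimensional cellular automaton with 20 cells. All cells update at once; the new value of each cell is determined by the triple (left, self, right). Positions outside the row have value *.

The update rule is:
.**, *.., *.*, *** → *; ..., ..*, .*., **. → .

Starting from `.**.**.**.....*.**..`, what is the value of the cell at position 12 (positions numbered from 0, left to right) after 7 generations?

generation 1: **.**.**.*.....**.*.
generation 2: *.**.**.*.*....*.*.*
generation 3: .**.**.*.*.*....*.**
generation 4: **.**.*.*.*.*....***
generation 5: *.**.*.*.*.*.*...***
generation 6: .**.*.*.*.*.*.*..***
generation 7: **.*.*.*.*.*.*.*.***
position 12 holds .

.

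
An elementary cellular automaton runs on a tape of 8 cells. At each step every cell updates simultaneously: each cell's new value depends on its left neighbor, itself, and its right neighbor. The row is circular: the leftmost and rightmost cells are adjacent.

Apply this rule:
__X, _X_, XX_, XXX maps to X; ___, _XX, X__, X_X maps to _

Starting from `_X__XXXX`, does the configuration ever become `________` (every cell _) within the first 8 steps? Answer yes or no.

no

_X_X_XXX
_X_X__XX
_X_X_X_X
_X_X_X_X  (fixed point — unchanged through step 8)
step 8 is _X_X_X_X, still not uniform _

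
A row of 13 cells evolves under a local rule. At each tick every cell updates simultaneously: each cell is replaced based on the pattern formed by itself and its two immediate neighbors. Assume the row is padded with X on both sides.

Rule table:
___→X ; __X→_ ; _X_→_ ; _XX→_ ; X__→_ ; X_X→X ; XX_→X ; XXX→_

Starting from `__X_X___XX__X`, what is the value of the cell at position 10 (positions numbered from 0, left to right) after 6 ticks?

_

___X__X__X___
_X_________X_
X__XXXXXXX__X
X________X___
X_XXXXXX___X_
XX_____X_X__X
position 10 holds _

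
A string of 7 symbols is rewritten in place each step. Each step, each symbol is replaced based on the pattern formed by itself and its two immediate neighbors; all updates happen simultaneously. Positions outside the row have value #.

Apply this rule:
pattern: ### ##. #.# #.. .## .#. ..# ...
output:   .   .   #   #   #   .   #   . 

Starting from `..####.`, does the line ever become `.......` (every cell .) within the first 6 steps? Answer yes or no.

step 1: ###...#
step 2: ...#.##
step 3: #.#.##.
step 4: .#.##.#
step 5: #.##.##
step 6: .##.##.
step 6 is .##.##., still not uniform .

no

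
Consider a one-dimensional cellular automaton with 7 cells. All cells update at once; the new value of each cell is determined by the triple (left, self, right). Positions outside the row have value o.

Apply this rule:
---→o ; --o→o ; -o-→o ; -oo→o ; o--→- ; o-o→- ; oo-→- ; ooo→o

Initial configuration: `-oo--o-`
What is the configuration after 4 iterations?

-o-o-oo

iteration 1: -o--oo-
iteration 2: -o-oo--
iteration 3: -o-o--o
iteration 4: -o-o-oo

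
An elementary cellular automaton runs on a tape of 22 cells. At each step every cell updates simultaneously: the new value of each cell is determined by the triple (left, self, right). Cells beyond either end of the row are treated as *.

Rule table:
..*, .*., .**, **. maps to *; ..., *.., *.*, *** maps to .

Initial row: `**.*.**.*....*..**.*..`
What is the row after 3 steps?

.*.*.**.*.**.*.*.*.*.*

step 1: .*.*.**.*...**.***.*.*
step 2: .*.*.**.*..***.*.*.*.*
step 3: .*.*.**.*.**.*.*.*.*.*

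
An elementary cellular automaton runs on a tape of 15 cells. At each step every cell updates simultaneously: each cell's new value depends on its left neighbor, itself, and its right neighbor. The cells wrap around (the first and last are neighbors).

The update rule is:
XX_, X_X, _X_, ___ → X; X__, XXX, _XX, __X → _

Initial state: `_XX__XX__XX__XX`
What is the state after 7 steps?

X_X___X___X___X
XXX_X_X_X_X_X__
__XXXXXXXXXXX__
X___________X_X
X_XXXXXXXXX_XX_
XX________XX_XX
_X_XXXXXX__XX__

_X_XXXXXX__XX__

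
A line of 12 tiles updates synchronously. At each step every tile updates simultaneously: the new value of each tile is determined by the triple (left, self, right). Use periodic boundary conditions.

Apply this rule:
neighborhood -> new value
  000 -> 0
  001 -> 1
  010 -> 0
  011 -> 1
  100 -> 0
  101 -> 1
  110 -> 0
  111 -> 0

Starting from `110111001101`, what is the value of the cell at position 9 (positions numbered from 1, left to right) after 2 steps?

0

001100011011
011000110110
position 9 holds 0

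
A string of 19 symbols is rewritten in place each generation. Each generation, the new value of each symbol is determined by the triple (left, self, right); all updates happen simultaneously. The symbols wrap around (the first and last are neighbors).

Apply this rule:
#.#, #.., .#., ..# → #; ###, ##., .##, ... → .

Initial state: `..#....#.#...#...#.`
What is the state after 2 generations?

.###..#####.###.###
#...##.....#...#...

#...##.....#...#...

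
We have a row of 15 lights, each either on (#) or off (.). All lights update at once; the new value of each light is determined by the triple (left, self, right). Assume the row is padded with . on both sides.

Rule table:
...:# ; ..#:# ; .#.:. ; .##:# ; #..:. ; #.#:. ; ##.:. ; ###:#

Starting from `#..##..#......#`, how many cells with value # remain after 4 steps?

..##..#..#####.
###..#..#####..
##..#..#####..#
#..#..#####..#.
count of #: 8

8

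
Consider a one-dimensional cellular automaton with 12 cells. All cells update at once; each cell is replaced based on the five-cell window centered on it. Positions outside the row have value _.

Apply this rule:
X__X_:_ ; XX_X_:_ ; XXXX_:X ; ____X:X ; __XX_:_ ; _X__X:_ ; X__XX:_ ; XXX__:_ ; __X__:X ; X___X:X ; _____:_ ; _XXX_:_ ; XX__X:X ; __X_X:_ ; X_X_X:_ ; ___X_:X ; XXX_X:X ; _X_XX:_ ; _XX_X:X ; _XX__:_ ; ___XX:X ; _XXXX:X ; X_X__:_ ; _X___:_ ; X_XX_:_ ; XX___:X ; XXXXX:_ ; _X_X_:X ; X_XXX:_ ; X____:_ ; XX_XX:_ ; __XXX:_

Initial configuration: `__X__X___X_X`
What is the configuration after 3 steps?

_XXX__XXX___

XXX__X_XX_X_
___X____X___
_XXX__XXX___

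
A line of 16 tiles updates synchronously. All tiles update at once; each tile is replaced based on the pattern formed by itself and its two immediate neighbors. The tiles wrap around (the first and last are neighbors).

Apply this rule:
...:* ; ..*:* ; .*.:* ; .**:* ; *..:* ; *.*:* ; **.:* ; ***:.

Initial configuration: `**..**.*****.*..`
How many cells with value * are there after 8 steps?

5

********...*****
.......*****....
********...*****  (repeats step 1; period 2)
step 8: .......*****....
count of *: 5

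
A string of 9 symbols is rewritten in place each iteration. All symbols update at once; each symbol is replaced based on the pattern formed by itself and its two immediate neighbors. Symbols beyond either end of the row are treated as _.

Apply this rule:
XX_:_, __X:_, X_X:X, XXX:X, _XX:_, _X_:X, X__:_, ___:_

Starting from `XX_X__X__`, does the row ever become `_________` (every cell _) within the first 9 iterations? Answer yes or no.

no

iteration 1: __XX__X__
iteration 2: ______X__
iteration 3: ______X__  (fixed point — unchanged through iteration 9)
iteration 9 is ______X__, still not uniform _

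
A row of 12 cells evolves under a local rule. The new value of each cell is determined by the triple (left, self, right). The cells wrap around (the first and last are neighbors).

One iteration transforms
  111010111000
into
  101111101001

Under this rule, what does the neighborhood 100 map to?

At position 9 the neighborhood is 100; the next row has 0 there.

0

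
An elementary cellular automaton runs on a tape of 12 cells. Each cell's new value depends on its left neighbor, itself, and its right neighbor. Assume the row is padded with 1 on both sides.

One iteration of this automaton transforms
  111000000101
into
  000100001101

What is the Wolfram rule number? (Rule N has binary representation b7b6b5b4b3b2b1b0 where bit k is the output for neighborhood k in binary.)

30

position 0: 111 → 0  (bit 7 = 0)
position 2: 110 → 0  (bit 6 = 0)
position 10: 101 → 0  (bit 5 = 0)
position 3: 100 → 1  (bit 4 = 1)
position 11: 011 → 1  (bit 3 = 1)
position 9: 010 → 1  (bit 2 = 1)
position 8: 001 → 1  (bit 1 = 1)
position 4: 000 → 0  (bit 0 = 0)
bits b7..b0 = 00011110 = 30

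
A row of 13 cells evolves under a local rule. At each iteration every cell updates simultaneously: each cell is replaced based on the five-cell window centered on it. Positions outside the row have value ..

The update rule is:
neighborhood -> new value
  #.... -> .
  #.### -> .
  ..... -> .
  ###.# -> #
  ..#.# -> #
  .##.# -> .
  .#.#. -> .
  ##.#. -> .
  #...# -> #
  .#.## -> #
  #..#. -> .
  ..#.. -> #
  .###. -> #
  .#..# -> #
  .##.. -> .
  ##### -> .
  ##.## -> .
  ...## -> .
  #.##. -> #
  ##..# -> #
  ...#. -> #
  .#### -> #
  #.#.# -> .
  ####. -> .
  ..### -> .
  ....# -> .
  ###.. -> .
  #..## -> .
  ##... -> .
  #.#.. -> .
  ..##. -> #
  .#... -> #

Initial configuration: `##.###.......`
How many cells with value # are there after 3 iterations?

1

iteration 1: #...#........
iteration 2: ######.......
iteration 3: .#...........
count of #: 1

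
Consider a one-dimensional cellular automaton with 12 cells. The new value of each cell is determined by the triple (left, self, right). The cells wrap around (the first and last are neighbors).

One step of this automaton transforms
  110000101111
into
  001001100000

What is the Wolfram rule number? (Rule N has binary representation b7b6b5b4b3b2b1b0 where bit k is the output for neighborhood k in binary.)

22

position 0: 111 → 0  (bit 7 = 0)
position 1: 110 → 0  (bit 6 = 0)
position 7: 101 → 0  (bit 5 = 0)
position 2: 100 → 1  (bit 4 = 1)
position 8: 011 → 0  (bit 3 = 0)
position 6: 010 → 1  (bit 2 = 1)
position 5: 001 → 1  (bit 1 = 1)
position 3: 000 → 0  (bit 0 = 0)
bits b7..b0 = 00010110 = 22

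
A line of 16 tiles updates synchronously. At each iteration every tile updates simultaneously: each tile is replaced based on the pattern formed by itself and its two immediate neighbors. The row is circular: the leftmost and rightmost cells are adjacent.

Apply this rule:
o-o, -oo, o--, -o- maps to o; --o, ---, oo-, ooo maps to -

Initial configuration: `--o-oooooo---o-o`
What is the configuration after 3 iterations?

o-ooo-----o--ooo
-oo--o----oo-o--
-o-o-oo---o-ooo-

-o-o-oo---o-ooo-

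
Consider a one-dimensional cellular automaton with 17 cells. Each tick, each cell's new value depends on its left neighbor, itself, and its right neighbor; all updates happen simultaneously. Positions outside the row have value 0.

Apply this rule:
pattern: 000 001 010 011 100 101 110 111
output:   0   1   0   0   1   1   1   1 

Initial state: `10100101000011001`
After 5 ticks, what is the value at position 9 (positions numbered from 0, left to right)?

01011010100101110
10101101011010111
01010110101101011
10101011010110101
01010101101011010
position 9 holds 0

0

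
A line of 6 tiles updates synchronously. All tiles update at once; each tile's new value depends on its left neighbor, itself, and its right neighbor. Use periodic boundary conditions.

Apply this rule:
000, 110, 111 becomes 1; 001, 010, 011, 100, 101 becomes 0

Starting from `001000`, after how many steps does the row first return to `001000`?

9

100011
101001
100000
001110
100110
000010
111000
011010
001000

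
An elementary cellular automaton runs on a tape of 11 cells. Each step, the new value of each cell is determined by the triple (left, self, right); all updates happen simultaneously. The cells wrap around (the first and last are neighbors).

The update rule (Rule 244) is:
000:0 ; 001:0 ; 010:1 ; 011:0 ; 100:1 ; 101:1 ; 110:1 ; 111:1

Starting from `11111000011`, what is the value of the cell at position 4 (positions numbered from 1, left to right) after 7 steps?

11111100001
11111110000
01111111000
00111111100
00011111110
00001111111
10000111111
position 4 holds 0

0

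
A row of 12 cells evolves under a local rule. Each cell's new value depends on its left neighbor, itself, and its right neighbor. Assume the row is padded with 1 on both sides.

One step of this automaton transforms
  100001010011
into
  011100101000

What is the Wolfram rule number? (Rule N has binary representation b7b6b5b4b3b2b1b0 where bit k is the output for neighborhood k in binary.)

position 11: 111 → 0  (bit 7 = 0)
position 0: 110 → 0  (bit 6 = 0)
position 6: 101 → 1  (bit 5 = 1)
position 1: 100 → 1  (bit 4 = 1)
position 10: 011 → 0  (bit 3 = 0)
position 5: 010 → 0  (bit 2 = 0)
position 4: 001 → 0  (bit 1 = 0)
position 2: 000 → 1  (bit 0 = 1)
bits b7..b0 = 00110001 = 49

49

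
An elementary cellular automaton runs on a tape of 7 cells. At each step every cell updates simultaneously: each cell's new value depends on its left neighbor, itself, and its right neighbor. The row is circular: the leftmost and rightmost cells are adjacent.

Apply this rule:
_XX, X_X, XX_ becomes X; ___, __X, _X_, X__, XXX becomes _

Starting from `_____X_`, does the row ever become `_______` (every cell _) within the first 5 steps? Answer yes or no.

yes

step 1: _______
all cells are _ at step 1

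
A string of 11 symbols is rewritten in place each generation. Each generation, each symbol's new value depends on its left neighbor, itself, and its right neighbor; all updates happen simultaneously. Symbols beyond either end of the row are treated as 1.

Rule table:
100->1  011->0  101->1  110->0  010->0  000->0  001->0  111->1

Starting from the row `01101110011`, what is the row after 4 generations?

01010010101

10010101001
01001010100
10100101010
01010010101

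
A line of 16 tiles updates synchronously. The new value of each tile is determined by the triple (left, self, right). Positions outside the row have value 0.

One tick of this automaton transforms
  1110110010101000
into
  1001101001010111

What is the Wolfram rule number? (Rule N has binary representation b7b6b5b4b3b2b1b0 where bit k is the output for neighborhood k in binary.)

57

position 1: 111 → 0  (bit 7 = 0)
position 2: 110 → 0  (bit 6 = 0)
position 3: 101 → 1  (bit 5 = 1)
position 6: 100 → 1  (bit 4 = 1)
position 0: 011 → 1  (bit 3 = 1)
position 8: 010 → 0  (bit 2 = 0)
position 7: 001 → 0  (bit 1 = 0)
position 14: 000 → 1  (bit 0 = 1)
bits b7..b0 = 00111001 = 57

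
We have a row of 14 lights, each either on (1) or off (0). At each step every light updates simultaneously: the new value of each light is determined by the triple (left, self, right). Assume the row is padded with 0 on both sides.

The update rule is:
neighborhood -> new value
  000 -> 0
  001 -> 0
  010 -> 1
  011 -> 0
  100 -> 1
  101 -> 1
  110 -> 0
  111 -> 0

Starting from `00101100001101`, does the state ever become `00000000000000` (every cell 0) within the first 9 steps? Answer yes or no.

00110010000011
00001011000000
00001100100000
00000010110000
00000011001000
00000000101100
00000000110010
00000000001011
00000000001100
step 9 is 00000000001100, still not uniform 0

no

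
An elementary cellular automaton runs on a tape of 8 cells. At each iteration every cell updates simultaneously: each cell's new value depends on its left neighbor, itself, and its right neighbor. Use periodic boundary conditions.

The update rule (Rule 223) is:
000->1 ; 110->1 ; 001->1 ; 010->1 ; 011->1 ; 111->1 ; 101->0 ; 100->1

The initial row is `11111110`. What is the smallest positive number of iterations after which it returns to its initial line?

1

11111110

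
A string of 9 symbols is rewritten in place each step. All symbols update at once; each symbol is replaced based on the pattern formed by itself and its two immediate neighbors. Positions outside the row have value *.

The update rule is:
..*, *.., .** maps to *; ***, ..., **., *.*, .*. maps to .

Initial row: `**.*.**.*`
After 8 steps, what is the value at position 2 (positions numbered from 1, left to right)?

.

step 1: .....*..*
step 2: *...*.***
step 3: .*.*..*..
step 4: ....**.**
step 5: *..**..*.
step 6: .***.**..
step 7: .*...*.**
step 8: ..*.*..*.
position 2 holds .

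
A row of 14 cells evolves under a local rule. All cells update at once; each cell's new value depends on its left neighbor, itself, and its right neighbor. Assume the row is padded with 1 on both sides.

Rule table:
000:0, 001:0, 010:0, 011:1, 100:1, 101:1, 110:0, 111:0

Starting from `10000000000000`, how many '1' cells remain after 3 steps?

2

01000000000000
10100000000000
01010000000000
count of 1: 2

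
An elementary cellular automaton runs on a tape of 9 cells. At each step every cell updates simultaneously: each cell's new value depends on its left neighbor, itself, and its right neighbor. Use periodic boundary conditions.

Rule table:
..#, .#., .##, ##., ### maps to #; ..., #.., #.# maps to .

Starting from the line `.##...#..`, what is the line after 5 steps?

###.###.#

###..##..
###.###.#
###.###.#  (fixed point — unchanged through step 5)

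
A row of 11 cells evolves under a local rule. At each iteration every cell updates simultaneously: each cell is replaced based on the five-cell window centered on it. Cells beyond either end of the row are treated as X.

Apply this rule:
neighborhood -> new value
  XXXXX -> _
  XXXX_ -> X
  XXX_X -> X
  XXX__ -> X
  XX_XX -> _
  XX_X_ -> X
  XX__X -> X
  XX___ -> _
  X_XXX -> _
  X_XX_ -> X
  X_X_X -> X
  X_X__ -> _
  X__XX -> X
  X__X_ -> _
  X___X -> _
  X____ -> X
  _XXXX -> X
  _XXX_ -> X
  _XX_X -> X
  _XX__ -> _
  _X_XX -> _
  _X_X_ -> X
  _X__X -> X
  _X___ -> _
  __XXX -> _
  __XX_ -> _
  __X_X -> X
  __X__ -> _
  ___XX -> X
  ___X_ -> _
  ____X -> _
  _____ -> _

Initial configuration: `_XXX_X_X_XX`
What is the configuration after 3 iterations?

XXX_XX_XXX_

iteration 1: __XXXXXX__X
iteration 2: XX_X__XXXX_
iteration 3: XXX_XX_XXX_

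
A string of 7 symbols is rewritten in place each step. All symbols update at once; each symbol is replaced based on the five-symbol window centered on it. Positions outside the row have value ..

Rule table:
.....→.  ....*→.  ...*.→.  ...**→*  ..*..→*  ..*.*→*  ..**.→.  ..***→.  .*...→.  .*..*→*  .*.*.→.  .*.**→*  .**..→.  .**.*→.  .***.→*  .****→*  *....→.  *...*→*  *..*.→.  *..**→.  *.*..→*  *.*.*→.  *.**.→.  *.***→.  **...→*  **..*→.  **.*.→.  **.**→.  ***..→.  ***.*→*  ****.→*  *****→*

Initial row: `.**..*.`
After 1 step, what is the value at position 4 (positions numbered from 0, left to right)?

.

*....*.
position 4 holds .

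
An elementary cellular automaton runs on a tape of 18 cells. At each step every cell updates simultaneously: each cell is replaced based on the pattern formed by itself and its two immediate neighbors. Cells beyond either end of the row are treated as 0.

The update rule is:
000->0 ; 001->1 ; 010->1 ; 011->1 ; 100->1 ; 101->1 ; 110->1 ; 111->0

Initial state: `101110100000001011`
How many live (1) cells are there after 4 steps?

11

step 1: 111011110000011111
step 2: 101110011000110001
step 3: 111011111101111011
step 4: 101110000111001111
count of 1: 11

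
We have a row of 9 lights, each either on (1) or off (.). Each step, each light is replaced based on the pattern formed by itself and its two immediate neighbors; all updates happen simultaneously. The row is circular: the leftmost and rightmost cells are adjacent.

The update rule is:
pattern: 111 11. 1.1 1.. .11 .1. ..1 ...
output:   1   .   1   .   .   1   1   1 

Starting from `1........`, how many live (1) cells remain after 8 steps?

1.1111111
.1.111111
111.1111.
.1.1.11.1
11111..11
1111..1.1
111..111.
.1..1.1.1
count of 1: 4

4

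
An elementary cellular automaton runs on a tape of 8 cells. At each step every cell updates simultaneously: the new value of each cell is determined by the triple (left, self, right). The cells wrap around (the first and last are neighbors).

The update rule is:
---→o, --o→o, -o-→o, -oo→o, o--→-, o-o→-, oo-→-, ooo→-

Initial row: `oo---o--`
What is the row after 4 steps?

-o--oo--

o--ooo-o
--oo---o
-oo--ooo
-o--oo--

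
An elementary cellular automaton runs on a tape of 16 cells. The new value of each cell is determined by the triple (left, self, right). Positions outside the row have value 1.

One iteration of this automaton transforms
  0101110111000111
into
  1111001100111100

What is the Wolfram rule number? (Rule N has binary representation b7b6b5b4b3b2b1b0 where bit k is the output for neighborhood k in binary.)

position 4: 111 → 0  (bit 7 = 0)
position 5: 110 → 0  (bit 6 = 0)
position 0: 101 → 1  (bit 5 = 1)
position 10: 100 → 1  (bit 4 = 1)
position 3: 011 → 1  (bit 3 = 1)
position 1: 010 → 1  (bit 2 = 1)
position 12: 001 → 1  (bit 1 = 1)
position 11: 000 → 1  (bit 0 = 1)
bits b7..b0 = 00111111 = 63

63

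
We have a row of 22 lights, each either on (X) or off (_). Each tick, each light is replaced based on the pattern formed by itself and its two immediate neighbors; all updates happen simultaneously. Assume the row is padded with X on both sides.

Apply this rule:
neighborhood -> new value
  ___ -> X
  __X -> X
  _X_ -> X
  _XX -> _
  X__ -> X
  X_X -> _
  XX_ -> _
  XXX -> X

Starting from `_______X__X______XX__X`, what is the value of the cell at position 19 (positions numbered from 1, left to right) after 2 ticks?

X

XXXXXXXXXXXXXXXXX__XX_
XXXXXXXXXXXXXXXX_XX___
position 19 holds X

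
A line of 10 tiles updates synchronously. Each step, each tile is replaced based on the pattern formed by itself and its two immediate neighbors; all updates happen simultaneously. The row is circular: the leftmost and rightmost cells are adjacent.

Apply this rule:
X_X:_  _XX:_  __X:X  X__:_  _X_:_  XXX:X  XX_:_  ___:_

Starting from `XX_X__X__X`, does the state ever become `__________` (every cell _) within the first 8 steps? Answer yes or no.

no

X____X__X_
____X__X__
___X__X___
__X__X____
_X__X_____
X__X______
__X______X
_X______X_
step 8 is _X______X_, still not uniform _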